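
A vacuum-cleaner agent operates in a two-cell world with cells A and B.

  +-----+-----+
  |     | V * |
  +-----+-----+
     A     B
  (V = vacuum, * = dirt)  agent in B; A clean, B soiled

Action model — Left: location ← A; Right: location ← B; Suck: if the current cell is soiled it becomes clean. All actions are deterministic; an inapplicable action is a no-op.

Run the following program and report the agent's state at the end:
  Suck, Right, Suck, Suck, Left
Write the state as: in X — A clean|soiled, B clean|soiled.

t=1 Suck ⇒ in B — A clean, B clean
t=2 Right ⇒ in B — A clean, B clean
t=3 Suck ⇒ in B — A clean, B clean
t=4 Suck ⇒ in B — A clean, B clean
t=5 Left ⇒ in A — A clean, B clean

in A — A clean, B clean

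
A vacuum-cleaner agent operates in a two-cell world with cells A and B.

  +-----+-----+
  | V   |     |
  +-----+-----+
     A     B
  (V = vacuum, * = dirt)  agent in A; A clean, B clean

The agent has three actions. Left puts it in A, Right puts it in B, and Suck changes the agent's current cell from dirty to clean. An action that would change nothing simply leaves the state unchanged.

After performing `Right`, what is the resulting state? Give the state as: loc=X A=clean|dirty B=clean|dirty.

loc=B A=clean B=clean

start: loc=A A=clean B=clean
Right (#1): loc=B A=clean B=clean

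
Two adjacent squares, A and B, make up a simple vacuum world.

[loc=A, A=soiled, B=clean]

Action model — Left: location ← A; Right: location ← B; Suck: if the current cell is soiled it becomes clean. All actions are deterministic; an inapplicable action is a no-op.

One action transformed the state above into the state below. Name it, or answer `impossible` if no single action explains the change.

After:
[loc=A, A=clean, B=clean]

try  Left: loc=A A=soiled B=clean
try Right: loc=B A=soiled B=clean
try  Suck: loc=A A=clean B=clean  ← match

Suck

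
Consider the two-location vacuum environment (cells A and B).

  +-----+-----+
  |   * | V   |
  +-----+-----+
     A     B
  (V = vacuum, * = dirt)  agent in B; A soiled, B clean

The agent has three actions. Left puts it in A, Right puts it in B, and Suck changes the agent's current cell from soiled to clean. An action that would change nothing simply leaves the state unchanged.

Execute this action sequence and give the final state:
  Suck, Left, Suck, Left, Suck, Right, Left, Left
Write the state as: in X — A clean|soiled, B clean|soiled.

Suck (#1): in B — A soiled, B clean
Left (#2): in A — A soiled, B clean
Suck (#3): in A — A clean, B clean
Left (#4): in A — A clean, B clean
Suck (#5): in A — A clean, B clean
Right (#6): in B — A clean, B clean
Left (#7): in A — A clean, B clean
Left (#8): in A — A clean, B clean

in A — A clean, B clean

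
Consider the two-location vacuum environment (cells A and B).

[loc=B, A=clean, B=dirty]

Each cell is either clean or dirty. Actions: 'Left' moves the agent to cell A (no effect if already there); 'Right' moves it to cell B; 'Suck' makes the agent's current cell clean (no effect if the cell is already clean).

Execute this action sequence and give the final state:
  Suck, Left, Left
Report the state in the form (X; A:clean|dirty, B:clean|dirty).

1) do Suck; now (B; A:clean, B:clean)
2) do Left; now (A; A:clean, B:clean)
3) do Left; now (A; A:clean, B:clean)

(A; A:clean, B:clean)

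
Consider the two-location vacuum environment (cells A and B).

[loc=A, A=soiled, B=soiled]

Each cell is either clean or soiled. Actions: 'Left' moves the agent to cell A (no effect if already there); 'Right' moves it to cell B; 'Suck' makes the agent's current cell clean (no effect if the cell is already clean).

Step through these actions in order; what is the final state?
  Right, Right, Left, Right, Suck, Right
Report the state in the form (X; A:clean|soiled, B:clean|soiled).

(B; A:soiled, B:clean)

Right (#1): (B; A:soiled, B:soiled)
Right (#2): (B; A:soiled, B:soiled)
Left (#3): (A; A:soiled, B:soiled)
Right (#4): (B; A:soiled, B:soiled)
Suck (#5): (B; A:soiled, B:clean)
Right (#6): (B; A:soiled, B:clean)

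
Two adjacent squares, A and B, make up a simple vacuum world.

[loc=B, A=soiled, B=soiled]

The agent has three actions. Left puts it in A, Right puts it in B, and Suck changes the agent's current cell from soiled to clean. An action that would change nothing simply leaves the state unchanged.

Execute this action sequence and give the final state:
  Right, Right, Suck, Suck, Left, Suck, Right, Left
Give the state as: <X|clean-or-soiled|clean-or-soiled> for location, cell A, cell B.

<A|clean|clean>

step 1/8 (Right): <B|soiled|soiled>
step 2/8 (Right): <B|soiled|soiled>
step 3/8 (Suck): <B|soiled|clean>
step 4/8 (Suck): <B|soiled|clean>
step 5/8 (Left): <A|soiled|clean>
step 6/8 (Suck): <A|clean|clean>
step 7/8 (Right): <B|clean|clean>
step 8/8 (Left): <A|clean|clean>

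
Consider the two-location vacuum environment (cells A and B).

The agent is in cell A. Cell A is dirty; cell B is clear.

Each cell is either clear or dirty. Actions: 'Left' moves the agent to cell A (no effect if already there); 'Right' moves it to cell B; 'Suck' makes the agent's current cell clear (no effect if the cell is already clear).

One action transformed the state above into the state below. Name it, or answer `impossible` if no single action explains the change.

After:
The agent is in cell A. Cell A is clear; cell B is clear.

try  Left: (A; A:dirty, B:clear)
try Right: (B; A:dirty, B:clear)
try  Suck: (A; A:clear, B:clear)  ← match

Suck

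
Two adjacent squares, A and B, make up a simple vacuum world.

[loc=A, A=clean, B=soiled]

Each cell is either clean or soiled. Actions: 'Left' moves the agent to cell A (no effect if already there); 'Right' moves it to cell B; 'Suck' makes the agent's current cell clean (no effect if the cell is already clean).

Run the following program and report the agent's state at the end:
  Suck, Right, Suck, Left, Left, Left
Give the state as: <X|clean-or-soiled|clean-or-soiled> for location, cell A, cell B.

<A|clean|clean>

Suck (#1): <A|clean|soiled>
Right (#2): <B|clean|soiled>
Suck (#3): <B|clean|clean>
Left (#4): <A|clean|clean>
Left (#5): <A|clean|clean>
Left (#6): <A|clean|clean>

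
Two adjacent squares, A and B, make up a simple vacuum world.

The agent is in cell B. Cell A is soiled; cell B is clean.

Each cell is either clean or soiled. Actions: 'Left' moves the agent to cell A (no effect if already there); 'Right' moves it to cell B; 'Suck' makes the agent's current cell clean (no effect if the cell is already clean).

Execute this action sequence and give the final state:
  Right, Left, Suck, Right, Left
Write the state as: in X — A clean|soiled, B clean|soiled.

in A — A clean, B clean

Right (#1): in B — A soiled, B clean
Left (#2): in A — A soiled, B clean
Suck (#3): in A — A clean, B clean
Right (#4): in B — A clean, B clean
Left (#5): in A — A clean, B clean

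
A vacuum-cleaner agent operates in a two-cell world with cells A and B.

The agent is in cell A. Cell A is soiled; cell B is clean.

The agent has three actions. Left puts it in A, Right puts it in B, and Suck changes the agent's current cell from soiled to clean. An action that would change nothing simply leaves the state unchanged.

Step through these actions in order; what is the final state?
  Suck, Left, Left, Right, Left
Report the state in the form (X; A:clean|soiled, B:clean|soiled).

(A; A:clean, B:clean)

[1] after Suck: (A; A:clean, B:clean)
[2] after Left: (A; A:clean, B:clean)
[3] after Left: (A; A:clean, B:clean)
[4] after Right: (B; A:clean, B:clean)
[5] after Left: (A; A:clean, B:clean)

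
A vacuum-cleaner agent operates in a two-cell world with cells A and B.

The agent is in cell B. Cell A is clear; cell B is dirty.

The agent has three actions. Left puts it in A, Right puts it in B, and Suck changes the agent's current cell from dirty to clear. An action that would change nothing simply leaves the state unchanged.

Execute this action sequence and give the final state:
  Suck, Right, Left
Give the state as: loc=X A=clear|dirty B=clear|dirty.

loc=A A=clear B=clear

[1] after Suck: loc=B A=clear B=clear
[2] after Right: loc=B A=clear B=clear
[3] after Left: loc=A A=clear B=clear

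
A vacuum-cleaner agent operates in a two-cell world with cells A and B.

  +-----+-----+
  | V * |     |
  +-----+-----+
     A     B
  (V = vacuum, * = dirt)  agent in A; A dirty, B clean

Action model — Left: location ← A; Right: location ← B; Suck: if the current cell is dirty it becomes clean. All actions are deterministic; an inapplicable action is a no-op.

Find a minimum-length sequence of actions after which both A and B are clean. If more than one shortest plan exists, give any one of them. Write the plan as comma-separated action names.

Suck

t=1 Suck ⇒ loc=A A=clean B=clean
min 1: A is dirty, one Suck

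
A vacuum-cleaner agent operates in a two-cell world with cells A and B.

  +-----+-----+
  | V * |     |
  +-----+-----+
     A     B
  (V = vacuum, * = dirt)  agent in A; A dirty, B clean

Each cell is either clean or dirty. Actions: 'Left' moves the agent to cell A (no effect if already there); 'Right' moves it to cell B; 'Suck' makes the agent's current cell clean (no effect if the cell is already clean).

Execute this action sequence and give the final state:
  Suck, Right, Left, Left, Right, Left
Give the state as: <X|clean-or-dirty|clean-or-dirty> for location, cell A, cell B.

<A|clean|clean>

t=1 Suck ⇒ <A|clean|clean>
t=2 Right ⇒ <B|clean|clean>
t=3 Left ⇒ <A|clean|clean>
t=4 Left ⇒ <A|clean|clean>
t=5 Right ⇒ <B|clean|clean>
t=6 Left ⇒ <A|clean|clean>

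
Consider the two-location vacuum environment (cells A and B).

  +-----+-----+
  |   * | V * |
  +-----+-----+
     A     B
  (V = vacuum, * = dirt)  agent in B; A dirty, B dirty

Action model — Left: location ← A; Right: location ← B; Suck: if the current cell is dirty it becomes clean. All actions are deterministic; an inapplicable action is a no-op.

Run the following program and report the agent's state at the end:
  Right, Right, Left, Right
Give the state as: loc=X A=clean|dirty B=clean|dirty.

loc=B A=dirty B=dirty

1) do Right; now loc=B A=dirty B=dirty
2) do Right; now loc=B A=dirty B=dirty
3) do Left; now loc=A A=dirty B=dirty
4) do Right; now loc=B A=dirty B=dirty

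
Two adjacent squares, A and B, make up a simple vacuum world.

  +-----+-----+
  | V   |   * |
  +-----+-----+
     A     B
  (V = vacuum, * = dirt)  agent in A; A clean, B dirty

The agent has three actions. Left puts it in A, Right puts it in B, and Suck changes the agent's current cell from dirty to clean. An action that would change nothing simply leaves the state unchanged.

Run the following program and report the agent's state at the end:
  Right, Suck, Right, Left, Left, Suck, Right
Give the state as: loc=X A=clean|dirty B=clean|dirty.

Right (#1): loc=B A=clean B=dirty
Suck (#2): loc=B A=clean B=clean
Right (#3): loc=B A=clean B=clean
Left (#4): loc=A A=clean B=clean
Left (#5): loc=A A=clean B=clean
Suck (#6): loc=A A=clean B=clean
Right (#7): loc=B A=clean B=clean

loc=B A=clean B=clean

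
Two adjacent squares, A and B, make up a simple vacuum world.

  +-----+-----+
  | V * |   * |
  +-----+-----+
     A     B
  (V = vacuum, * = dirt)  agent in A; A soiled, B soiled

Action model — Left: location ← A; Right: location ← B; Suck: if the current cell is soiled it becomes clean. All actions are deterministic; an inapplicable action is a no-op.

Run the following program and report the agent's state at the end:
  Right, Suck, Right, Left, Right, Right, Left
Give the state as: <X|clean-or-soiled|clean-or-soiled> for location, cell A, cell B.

step 1/7 (Right): <B|soiled|soiled>
step 2/7 (Suck): <B|soiled|clean>
step 3/7 (Right): <B|soiled|clean>
step 4/7 (Left): <A|soiled|clean>
step 5/7 (Right): <B|soiled|clean>
step 6/7 (Right): <B|soiled|clean>
step 7/7 (Left): <A|soiled|clean>

<A|soiled|clean>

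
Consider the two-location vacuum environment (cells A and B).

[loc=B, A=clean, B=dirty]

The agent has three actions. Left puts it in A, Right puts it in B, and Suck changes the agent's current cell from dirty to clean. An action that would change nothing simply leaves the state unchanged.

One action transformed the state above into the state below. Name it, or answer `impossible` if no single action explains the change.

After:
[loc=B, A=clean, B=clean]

Suck

try  Left: in A — A clean, B dirty
try Right: in B — A clean, B dirty
try  Suck: in B — A clean, B clean  ← match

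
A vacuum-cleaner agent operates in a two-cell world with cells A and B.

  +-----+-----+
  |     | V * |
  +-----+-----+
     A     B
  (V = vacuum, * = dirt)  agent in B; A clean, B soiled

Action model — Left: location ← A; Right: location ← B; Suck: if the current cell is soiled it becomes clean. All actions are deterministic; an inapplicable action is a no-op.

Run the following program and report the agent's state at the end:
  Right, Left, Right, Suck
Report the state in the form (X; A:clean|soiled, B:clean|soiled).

[1] after Right: (B; A:clean, B:soiled)
[2] after Left: (A; A:clean, B:soiled)
[3] after Right: (B; A:clean, B:soiled)
[4] after Suck: (B; A:clean, B:clean)

(B; A:clean, B:clean)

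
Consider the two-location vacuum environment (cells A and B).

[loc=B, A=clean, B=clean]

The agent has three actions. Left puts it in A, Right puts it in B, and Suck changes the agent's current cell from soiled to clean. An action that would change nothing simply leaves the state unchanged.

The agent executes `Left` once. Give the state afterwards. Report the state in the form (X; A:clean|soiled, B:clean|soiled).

(A; A:clean, B:clean)

start: (B; A:clean, B:clean)
[1] after Left: (A; A:clean, B:clean)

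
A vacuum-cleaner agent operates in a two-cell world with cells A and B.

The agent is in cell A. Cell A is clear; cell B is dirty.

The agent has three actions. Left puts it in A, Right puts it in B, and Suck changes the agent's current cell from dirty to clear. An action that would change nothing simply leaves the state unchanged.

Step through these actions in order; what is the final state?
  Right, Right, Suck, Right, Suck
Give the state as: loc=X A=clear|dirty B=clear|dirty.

1. Right → loc=B A=clear B=dirty
2. Right → loc=B A=clear B=dirty
3. Suck → loc=B A=clear B=clear
4. Right → loc=B A=clear B=clear
5. Suck → loc=B A=clear B=clear

loc=B A=clear B=clear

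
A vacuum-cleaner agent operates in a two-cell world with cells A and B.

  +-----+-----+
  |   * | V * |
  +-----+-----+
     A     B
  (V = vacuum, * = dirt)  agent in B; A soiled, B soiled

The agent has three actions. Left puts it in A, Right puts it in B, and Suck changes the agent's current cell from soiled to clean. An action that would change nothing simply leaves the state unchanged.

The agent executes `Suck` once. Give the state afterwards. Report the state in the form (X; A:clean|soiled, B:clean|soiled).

(B; A:soiled, B:clean)

start: (B; A:soiled, B:soiled)
1) do Suck; now (B; A:soiled, B:clean)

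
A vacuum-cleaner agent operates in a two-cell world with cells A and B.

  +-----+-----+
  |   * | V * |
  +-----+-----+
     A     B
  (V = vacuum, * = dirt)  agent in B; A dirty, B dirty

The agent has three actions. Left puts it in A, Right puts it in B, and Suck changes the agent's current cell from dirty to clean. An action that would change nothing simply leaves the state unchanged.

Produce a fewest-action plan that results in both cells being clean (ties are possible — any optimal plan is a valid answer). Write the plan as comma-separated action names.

1. Suck → <B|dirty|clean>
2. Left → <A|dirty|clean>
3. Suck → <A|clean|clean>
min 3: Suck B + move + Suck A

Suck, Left, Suck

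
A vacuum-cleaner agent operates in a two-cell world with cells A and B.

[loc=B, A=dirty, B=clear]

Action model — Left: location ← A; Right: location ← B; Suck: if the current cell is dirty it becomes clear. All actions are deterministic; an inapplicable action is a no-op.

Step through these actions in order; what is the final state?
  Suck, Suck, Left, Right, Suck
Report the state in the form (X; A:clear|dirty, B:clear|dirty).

(B; A:dirty, B:clear)

1) do Suck; now (B; A:dirty, B:clear)
2) do Suck; now (B; A:dirty, B:clear)
3) do Left; now (A; A:dirty, B:clear)
4) do Right; now (B; A:dirty, B:clear)
5) do Suck; now (B; A:dirty, B:clear)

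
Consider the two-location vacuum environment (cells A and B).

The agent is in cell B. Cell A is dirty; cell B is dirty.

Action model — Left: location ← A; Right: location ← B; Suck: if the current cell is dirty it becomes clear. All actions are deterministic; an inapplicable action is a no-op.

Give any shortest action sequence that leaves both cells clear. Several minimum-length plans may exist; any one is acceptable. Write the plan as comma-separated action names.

Suck, Left, Suck

[1] after Suck: in B — A dirty, B clear
[2] after Left: in A — A dirty, B clear
[3] after Suck: in A — A clear, B clear
min 3: Suck B + move + Suck A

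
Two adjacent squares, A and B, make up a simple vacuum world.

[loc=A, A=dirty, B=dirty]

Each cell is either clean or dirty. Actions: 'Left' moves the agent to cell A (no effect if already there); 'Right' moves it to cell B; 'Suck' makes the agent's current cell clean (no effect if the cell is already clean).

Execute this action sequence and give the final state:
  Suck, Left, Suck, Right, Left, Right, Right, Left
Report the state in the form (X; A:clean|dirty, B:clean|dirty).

1. Suck → (A; A:clean, B:dirty)
2. Left → (A; A:clean, B:dirty)
3. Suck → (A; A:clean, B:dirty)
4. Right → (B; A:clean, B:dirty)
5. Left → (A; A:clean, B:dirty)
6. Right → (B; A:clean, B:dirty)
7. Right → (B; A:clean, B:dirty)
8. Left → (A; A:clean, B:dirty)

(A; A:clean, B:dirty)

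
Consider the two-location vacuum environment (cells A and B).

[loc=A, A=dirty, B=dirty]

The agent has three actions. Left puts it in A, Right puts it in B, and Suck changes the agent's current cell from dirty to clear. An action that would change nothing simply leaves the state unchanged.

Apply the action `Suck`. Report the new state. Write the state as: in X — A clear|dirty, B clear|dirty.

in A — A clear, B dirty

start: in A — A dirty, B dirty
1) do Suck; now in A — A clear, B dirty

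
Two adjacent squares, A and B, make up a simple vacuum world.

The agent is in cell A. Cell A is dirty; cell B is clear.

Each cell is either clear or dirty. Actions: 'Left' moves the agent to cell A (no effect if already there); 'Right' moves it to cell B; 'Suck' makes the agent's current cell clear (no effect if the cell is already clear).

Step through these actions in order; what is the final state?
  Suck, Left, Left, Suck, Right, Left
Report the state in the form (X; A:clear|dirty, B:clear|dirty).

1. Suck → (A; A:clear, B:clear)
2. Left → (A; A:clear, B:clear)
3. Left → (A; A:clear, B:clear)
4. Suck → (A; A:clear, B:clear)
5. Right → (B; A:clear, B:clear)
6. Left → (A; A:clear, B:clear)

(A; A:clear, B:clear)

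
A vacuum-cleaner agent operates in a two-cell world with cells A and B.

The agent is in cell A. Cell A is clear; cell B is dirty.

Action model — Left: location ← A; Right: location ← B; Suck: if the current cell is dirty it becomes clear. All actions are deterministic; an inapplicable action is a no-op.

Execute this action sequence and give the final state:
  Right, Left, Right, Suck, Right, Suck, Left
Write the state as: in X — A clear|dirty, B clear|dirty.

t=1 Right ⇒ in B — A clear, B dirty
t=2 Left ⇒ in A — A clear, B dirty
t=3 Right ⇒ in B — A clear, B dirty
t=4 Suck ⇒ in B — A clear, B clear
t=5 Right ⇒ in B — A clear, B clear
t=6 Suck ⇒ in B — A clear, B clear
t=7 Left ⇒ in A — A clear, B clear

in A — A clear, B clear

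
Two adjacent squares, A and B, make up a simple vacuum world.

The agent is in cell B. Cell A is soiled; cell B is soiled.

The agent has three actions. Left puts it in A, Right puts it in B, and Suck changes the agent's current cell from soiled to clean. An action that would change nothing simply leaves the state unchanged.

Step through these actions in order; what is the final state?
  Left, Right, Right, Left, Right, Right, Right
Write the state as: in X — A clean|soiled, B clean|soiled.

in B — A soiled, B soiled

1. Left → in A — A soiled, B soiled
2. Right → in B — A soiled, B soiled
3. Right → in B — A soiled, B soiled
4. Left → in A — A soiled, B soiled
5. Right → in B — A soiled, B soiled
6. Right → in B — A soiled, B soiled
7. Right → in B — A soiled, B soiled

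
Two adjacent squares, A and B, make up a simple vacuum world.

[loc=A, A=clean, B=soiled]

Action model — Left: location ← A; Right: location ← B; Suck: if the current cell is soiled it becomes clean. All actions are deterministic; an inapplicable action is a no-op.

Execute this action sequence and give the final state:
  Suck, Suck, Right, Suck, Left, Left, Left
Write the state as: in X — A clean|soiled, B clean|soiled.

Suck (#1): in A — A clean, B soiled
Suck (#2): in A — A clean, B soiled
Right (#3): in B — A clean, B soiled
Suck (#4): in B — A clean, B clean
Left (#5): in A — A clean, B clean
Left (#6): in A — A clean, B clean
Left (#7): in A — A clean, B clean

in A — A clean, B clean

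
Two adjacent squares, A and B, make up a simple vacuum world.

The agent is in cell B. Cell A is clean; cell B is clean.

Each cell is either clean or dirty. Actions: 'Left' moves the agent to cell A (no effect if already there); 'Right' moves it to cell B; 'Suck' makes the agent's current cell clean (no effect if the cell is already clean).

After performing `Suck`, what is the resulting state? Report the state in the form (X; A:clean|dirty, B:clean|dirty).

(B; A:clean, B:clean)

start: (B; A:clean, B:clean)
1. Suck → (B; A:clean, B:clean)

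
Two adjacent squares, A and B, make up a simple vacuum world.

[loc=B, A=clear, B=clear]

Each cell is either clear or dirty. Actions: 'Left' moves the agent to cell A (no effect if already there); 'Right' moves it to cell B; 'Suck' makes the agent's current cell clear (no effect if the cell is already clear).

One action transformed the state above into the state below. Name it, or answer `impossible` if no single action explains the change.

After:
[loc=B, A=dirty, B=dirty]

try  Left: <A|clear|clear>
try Right: <B|clear|clear>
try  Suck: <B|clear|clear>
no single action produces the after-state

impossible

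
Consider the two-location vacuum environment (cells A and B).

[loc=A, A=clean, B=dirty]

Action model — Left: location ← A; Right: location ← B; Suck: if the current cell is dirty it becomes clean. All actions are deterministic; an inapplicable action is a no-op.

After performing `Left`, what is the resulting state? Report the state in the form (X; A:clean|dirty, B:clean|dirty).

start: (A; A:clean, B:dirty)
step 1/1 (Left): (A; A:clean, B:dirty)

(A; A:clean, B:dirty)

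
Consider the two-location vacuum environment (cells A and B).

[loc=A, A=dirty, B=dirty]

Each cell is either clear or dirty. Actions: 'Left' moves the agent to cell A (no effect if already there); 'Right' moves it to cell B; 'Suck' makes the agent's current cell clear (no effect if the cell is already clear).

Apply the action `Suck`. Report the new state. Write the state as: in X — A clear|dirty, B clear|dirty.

start: in A — A dirty, B dirty
1. Suck → in A — A clear, B dirty

in A — A clear, B dirty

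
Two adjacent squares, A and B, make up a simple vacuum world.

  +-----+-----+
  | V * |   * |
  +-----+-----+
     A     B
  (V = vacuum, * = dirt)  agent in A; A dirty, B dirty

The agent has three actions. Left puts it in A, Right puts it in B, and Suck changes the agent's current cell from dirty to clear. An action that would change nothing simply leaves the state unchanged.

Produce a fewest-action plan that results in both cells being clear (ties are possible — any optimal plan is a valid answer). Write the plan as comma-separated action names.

Suck (#1): in A — A clear, B dirty
Right (#2): in B — A clear, B dirty
Suck (#3): in B — A clear, B clear
min 3: Suck A + move + Suck B

Suck, Right, Suck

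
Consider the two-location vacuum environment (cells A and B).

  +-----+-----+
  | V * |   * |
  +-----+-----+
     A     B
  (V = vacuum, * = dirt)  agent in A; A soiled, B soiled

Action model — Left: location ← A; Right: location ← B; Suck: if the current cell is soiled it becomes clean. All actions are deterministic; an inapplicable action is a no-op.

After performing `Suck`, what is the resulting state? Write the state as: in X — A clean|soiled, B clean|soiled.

start: in A — A soiled, B soiled
step 1/1 (Suck): in A — A clean, B soiled

in A — A clean, B soiled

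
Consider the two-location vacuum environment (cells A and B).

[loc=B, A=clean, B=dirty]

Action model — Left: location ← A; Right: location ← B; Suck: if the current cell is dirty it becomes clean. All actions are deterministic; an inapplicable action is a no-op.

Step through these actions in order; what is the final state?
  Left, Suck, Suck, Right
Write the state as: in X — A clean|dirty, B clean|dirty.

in B — A clean, B dirty

1) do Left; now in A — A clean, B dirty
2) do Suck; now in A — A clean, B dirty
3) do Suck; now in A — A clean, B dirty
4) do Right; now in B — A clean, B dirty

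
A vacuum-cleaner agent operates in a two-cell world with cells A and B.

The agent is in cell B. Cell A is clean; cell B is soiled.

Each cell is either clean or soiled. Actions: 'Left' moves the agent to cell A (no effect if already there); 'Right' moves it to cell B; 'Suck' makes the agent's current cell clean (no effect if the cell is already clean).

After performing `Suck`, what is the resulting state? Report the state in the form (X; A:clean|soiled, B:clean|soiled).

start: (B; A:clean, B:soiled)
1) do Suck; now (B; A:clean, B:clean)

(B; A:clean, B:clean)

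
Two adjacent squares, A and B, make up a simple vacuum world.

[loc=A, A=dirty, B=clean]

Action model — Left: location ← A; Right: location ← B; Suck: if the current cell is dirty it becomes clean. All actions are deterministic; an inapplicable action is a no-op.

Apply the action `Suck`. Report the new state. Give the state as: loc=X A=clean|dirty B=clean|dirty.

start: loc=A A=dirty B=clean
t=1 Suck ⇒ loc=A A=clean B=clean

loc=A A=clean B=clean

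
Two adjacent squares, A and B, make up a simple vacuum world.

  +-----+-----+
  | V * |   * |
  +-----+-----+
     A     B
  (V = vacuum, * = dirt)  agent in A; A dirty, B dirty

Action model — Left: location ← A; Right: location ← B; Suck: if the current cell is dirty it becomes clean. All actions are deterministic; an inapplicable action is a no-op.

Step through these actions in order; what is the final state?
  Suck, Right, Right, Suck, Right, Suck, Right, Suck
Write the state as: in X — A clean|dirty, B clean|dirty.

in B — A clean, B clean

step 1/8 (Suck): in A — A clean, B dirty
step 2/8 (Right): in B — A clean, B dirty
step 3/8 (Right): in B — A clean, B dirty
step 4/8 (Suck): in B — A clean, B clean
step 5/8 (Right): in B — A clean, B clean
step 6/8 (Suck): in B — A clean, B clean
step 7/8 (Right): in B — A clean, B clean
step 8/8 (Suck): in B — A clean, B clean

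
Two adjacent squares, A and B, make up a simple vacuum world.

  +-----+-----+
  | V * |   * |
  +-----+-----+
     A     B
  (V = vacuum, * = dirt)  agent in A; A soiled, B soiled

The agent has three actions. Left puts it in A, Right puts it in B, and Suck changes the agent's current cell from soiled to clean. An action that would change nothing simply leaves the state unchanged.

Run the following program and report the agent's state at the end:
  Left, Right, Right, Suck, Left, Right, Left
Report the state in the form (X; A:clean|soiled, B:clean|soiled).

(A; A:soiled, B:clean)

[1] after Left: (A; A:soiled, B:soiled)
[2] after Right: (B; A:soiled, B:soiled)
[3] after Right: (B; A:soiled, B:soiled)
[4] after Suck: (B; A:soiled, B:clean)
[5] after Left: (A; A:soiled, B:clean)
[6] after Right: (B; A:soiled, B:clean)
[7] after Left: (A; A:soiled, B:clean)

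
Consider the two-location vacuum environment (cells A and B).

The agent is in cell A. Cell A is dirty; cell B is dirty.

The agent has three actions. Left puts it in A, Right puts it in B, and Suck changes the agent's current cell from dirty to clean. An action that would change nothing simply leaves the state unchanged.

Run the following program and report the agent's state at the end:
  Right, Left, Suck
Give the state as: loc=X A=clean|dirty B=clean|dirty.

loc=A A=clean B=dirty

Right (#1): loc=B A=dirty B=dirty
Left (#2): loc=A A=dirty B=dirty
Suck (#3): loc=A A=clean B=dirty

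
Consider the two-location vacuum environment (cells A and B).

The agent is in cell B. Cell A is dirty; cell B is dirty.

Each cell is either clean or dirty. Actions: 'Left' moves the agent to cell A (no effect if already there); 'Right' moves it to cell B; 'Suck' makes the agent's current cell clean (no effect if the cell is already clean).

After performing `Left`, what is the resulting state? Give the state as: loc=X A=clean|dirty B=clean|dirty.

loc=A A=dirty B=dirty

start: loc=B A=dirty B=dirty
[1] after Left: loc=A A=dirty B=dirty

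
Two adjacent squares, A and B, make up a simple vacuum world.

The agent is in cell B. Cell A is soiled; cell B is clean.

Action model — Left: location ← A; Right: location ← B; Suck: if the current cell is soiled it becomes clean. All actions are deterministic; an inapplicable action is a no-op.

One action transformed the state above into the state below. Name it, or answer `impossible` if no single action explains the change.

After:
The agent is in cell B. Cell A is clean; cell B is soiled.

try  Left: (A; A:soiled, B:clean)
try Right: (B; A:soiled, B:clean)
try  Suck: (B; A:soiled, B:clean)
no single action produces the after-state

impossible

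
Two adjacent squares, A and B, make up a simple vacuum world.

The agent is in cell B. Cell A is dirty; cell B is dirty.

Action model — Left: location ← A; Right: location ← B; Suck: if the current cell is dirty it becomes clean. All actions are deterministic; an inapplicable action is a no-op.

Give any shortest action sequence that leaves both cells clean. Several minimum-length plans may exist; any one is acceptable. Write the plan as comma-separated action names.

1. Suck → loc=B A=dirty B=clean
2. Left → loc=A A=dirty B=clean
3. Suck → loc=A A=clean B=clean
min 3: Suck B + move + Suck A

Suck, Left, Suck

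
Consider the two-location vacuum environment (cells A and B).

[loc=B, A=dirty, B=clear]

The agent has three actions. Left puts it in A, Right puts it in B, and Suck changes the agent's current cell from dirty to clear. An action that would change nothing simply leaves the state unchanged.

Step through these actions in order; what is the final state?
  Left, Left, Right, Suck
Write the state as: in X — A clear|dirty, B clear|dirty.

in B — A dirty, B clear

[1] after Left: in A — A dirty, B clear
[2] after Left: in A — A dirty, B clear
[3] after Right: in B — A dirty, B clear
[4] after Suck: in B — A dirty, B clear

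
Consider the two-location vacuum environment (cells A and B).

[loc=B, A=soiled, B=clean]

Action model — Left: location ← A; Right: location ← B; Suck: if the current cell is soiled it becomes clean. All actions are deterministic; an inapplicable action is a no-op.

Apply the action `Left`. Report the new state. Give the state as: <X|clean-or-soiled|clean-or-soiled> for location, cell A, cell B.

<A|soiled|clean>

start: <B|soiled|clean>
[1] after Left: <A|soiled|clean>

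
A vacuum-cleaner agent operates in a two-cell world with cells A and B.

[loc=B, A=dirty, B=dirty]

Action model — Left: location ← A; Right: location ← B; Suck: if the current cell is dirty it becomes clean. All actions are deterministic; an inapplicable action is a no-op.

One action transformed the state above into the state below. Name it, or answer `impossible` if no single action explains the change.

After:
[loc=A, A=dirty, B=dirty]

Left

try  Left: loc=A A=dirty B=dirty  ← match
try Right: loc=B A=dirty B=dirty
try  Suck: loc=B A=dirty B=clean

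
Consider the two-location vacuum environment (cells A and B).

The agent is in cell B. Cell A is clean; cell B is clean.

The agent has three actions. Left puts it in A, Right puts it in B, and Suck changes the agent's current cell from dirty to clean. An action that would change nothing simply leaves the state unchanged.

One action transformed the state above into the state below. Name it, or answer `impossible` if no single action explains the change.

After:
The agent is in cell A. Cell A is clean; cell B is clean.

Left

try  Left: loc=A A=clean B=clean  ← match
try Right: loc=B A=clean B=clean
try  Suck: loc=B A=clean B=clean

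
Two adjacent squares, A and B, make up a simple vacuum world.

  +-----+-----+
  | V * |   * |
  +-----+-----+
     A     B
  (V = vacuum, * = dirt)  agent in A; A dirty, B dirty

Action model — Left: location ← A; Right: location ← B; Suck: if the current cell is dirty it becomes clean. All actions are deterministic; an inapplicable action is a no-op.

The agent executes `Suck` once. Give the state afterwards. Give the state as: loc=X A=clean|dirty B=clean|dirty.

loc=A A=clean B=dirty

start: loc=A A=dirty B=dirty
step 1/1 (Suck): loc=A A=clean B=dirty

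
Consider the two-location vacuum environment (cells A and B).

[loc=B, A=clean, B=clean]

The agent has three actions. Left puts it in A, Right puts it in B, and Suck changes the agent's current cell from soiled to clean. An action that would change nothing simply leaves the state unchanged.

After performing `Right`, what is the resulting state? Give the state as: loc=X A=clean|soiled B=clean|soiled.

start: loc=B A=clean B=clean
1. Right → loc=B A=clean B=clean

loc=B A=clean B=clean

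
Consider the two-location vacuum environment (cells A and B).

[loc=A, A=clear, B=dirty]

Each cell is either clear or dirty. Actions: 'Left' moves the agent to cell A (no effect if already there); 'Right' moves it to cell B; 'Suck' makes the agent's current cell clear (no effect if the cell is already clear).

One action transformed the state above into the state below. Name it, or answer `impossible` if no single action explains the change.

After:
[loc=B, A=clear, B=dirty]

try  Left: <A|clear|dirty>
try Right: <B|clear|dirty>  ← match
try  Suck: <A|clear|dirty>

Right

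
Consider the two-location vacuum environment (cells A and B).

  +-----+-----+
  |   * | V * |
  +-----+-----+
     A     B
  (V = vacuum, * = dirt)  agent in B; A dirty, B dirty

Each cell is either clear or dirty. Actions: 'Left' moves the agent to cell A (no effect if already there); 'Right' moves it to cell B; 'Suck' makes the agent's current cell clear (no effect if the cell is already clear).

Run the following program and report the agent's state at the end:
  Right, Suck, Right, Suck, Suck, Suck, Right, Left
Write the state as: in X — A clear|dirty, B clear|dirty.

in A — A dirty, B clear

1) do Right; now in B — A dirty, B dirty
2) do Suck; now in B — A dirty, B clear
3) do Right; now in B — A dirty, B clear
4) do Suck; now in B — A dirty, B clear
5) do Suck; now in B — A dirty, B clear
6) do Suck; now in B — A dirty, B clear
7) do Right; now in B — A dirty, B clear
8) do Left; now in A — A dirty, B clear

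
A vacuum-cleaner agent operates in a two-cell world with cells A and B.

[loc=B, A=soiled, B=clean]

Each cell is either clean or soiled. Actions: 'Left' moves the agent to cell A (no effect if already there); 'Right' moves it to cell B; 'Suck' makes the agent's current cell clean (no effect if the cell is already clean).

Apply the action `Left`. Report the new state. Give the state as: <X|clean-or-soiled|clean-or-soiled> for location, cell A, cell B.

<A|soiled|clean>

start: <B|soiled|clean>
t=1 Left ⇒ <A|soiled|clean>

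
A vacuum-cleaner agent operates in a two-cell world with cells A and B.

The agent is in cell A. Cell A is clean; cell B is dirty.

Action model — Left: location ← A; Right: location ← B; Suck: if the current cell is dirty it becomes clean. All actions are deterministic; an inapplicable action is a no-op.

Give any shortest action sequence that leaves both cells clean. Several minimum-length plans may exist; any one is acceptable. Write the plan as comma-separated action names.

1) do Right; now loc=B A=clean B=dirty
2) do Suck; now loc=B A=clean B=clean
min 2: go B then Suck

Right, Suck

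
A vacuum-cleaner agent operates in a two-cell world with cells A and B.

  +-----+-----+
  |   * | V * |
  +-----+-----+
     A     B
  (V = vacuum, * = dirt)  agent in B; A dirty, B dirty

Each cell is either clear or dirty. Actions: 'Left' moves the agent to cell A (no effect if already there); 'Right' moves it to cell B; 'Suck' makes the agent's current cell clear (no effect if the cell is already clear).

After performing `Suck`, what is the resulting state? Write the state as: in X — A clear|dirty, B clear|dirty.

start: in B — A dirty, B dirty
1) do Suck; now in B — A dirty, B clear

in B — A dirty, B clear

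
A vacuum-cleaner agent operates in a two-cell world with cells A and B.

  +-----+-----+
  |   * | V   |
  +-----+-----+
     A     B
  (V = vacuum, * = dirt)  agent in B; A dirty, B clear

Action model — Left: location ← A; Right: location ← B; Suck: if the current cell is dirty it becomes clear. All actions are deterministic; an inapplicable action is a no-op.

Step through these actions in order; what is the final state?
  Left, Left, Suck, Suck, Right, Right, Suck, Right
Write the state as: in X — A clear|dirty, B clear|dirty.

1) do Left; now in A — A dirty, B clear
2) do Left; now in A — A dirty, B clear
3) do Suck; now in A — A clear, B clear
4) do Suck; now in A — A clear, B clear
5) do Right; now in B — A clear, B clear
6) do Right; now in B — A clear, B clear
7) do Suck; now in B — A clear, B clear
8) do Right; now in B — A clear, B clear

in B — A clear, B clear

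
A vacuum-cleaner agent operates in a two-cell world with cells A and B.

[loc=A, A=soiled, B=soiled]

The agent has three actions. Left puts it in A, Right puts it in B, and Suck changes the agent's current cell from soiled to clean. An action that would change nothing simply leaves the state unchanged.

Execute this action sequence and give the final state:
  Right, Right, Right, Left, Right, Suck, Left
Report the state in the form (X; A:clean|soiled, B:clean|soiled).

1. Right → (B; A:soiled, B:soiled)
2. Right → (B; A:soiled, B:soiled)
3. Right → (B; A:soiled, B:soiled)
4. Left → (A; A:soiled, B:soiled)
5. Right → (B; A:soiled, B:soiled)
6. Suck → (B; A:soiled, B:clean)
7. Left → (A; A:soiled, B:clean)

(A; A:soiled, B:clean)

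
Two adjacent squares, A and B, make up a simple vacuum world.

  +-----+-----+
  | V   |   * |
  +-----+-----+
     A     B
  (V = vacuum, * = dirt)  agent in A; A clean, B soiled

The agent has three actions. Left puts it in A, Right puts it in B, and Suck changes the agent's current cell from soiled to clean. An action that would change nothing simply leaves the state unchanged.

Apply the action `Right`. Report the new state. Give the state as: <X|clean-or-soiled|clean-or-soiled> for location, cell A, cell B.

start: <A|clean|soiled>
step 1/1 (Right): <B|clean|soiled>

<B|clean|soiled>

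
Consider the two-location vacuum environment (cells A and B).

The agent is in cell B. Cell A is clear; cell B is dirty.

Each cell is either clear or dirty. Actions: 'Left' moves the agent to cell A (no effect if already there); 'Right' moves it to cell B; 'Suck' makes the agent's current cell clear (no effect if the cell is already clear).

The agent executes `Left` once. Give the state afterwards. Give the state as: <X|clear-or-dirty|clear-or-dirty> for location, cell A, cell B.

start: <B|clear|dirty>
1) do Left; now <A|clear|dirty>

<A|clear|dirty>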